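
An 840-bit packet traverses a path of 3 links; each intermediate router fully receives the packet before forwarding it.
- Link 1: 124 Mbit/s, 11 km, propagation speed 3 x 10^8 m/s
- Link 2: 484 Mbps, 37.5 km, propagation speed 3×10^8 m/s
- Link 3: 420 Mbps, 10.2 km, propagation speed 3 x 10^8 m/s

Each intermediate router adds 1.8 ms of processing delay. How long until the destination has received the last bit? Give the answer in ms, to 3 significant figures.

3.81 ms

Transmission delays (L/R per hop): 0.00677419, 0.00173554, 0.002 ms; sum = 0.0105097 ms.
Propagation delays (d/s per hop): 0.0366667, 0.125, 0.034 ms; sum = 0.195667 ms.
Processing at 2 router(s): 2 × 1.8 ms = 3.6 ms.
End-to-end = 3.81 ms.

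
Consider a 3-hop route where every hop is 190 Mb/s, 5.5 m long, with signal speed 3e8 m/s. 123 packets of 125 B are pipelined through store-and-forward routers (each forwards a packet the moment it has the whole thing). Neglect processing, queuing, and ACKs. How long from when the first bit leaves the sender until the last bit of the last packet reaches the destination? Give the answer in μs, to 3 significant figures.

658 μs

Per-hop transmission t_tx = L/R = 1000/190000000 = 5.26316 μs.
Per-hop propagation t_prop = 5.5/300000000 = 0.0183333 μs.
Pipeline fill: first packet needs 3·t_tx to clear all hops; remaining 122 packets each add one t_tx.
Total = (3+123-1)·t_tx + 3·t_prop = 125·5.26316 + 3·0.0183333 = 658 μs.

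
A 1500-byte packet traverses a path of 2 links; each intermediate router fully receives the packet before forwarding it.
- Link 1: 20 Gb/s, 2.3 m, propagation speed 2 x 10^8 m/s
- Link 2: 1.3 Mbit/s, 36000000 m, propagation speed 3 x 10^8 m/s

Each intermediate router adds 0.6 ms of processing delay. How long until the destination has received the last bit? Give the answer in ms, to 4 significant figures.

129.8 ms

L = 1500 × 8 = 12000 bits.
Transmission delays (L/R per hop): 0.0006, 9.23077 ms; sum = 9.23137 ms.
Propagation delays (d/s per hop): 1.15e-05, 120 ms; sum = 120 ms.
Processing at 1 router(s): 1 × 0.6 ms = 0.6 ms.
End-to-end = 129.8 ms.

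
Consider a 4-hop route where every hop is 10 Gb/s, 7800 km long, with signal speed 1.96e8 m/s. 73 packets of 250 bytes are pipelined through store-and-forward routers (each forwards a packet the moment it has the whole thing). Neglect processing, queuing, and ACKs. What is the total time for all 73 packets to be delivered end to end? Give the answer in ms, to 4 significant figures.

159.2 ms

Per-hop transmission t_tx = L/R = 2000/10000000000 = 0.0002 ms.
Per-hop propagation t_prop = 7800000/196000000 = 39.7959 ms.
Pipeline fill: first packet needs 4·t_tx to clear all hops; remaining 72 packets each add one t_tx.
Total = (4+73-1)·t_tx + 4·t_prop = 76·0.0002 + 4·39.7959 = 159.2 ms.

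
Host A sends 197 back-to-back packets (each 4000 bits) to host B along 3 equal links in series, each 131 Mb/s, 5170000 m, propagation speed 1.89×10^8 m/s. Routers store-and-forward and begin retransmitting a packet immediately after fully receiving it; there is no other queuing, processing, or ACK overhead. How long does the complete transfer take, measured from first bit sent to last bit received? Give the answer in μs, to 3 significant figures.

Per-hop transmission t_tx = L/R = 4000/131000000 = 30.5344 μs.
Per-hop propagation t_prop = 5170000/189000000 = 27354.5 μs.
Pipeline fill: first packet needs 3·t_tx to clear all hops; remaining 196 packets each add one t_tx.
Total = (3+197-1)·t_tx + 3·t_prop = 199·30.5344 + 3·27354.5 = 88100 μs.

88100 μs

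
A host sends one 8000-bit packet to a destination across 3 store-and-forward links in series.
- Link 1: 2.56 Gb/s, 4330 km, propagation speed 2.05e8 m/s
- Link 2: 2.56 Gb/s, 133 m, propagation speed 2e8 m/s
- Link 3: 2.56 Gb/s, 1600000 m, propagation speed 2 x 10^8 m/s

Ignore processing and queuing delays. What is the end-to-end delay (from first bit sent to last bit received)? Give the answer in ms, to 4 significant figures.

Transmission delay per hop = L/R = 8000/2560000000 = 0.003125 ms; 3 hops → 0.009375 ms.
Propagation delays (d/s per hop): 21.122, 0.000665, 8 ms; sum = 29.1226 ms.
End-to-end = 29.13 ms.

29.13 ms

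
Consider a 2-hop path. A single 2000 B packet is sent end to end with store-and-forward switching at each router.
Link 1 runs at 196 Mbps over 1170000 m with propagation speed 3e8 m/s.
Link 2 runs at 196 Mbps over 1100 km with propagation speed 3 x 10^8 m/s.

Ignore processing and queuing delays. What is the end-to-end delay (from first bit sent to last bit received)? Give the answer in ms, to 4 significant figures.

7.730 ms

L = 2000 × 8 = 16000 bits.
Transmission delay per hop = L/R = 16000/196000000 = 0.0816327 ms; 2 hops → 0.163265 ms.
Propagation delays (d/s per hop): 3.9, 3.66667 ms; sum = 7.56667 ms.
End-to-end = 7.730 ms.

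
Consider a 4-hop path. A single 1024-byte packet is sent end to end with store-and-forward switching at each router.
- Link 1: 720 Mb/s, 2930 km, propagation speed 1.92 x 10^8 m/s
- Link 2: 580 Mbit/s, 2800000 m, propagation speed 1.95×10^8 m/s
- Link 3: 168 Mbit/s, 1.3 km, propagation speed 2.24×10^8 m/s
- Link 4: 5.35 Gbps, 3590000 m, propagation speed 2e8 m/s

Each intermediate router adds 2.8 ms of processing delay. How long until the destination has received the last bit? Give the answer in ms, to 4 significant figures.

L = 1024 × 8 = 8192 bits.
Transmission delays (L/R per hop): 0.0113778, 0.0141241, 0.0487619, 0.00153121 ms; sum = 0.075795 ms.
Propagation delays (d/s per hop): 15.2604, 14.359, 0.00580357, 17.95 ms; sum = 47.5752 ms.
Processing at 3 router(s): 3 × 2.8 ms = 8.4 ms.
End-to-end = 56.05 ms.

56.05 ms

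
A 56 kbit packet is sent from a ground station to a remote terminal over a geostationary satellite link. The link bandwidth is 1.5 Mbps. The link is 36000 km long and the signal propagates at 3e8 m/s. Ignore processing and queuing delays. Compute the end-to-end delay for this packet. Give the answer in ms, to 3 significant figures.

157 ms

L = 56000 bits.
Transmission delay = L/R = 56000 / 1500000 = 37.3333 ms.
Propagation delay = d/s = 36000000 m / 300000000 m/s = 120 ms.
Total = 157 ms.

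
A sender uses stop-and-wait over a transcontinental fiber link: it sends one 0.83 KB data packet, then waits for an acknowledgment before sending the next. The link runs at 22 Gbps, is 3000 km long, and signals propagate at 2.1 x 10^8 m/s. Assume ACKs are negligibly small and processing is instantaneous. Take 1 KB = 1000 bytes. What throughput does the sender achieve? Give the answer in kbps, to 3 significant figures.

t_tx = L/R = 6640/22000000000 = 3.01818e-07 s.
t_prop = 3000000/210000000 = 0.0142857 s; RTT = 0.0285714 s.
Cycle = t_tx + RTT = 0.0285717 s.
Throughput = L / cycle = 6640 / 0.0285717 = 232 kbps.

232 kbps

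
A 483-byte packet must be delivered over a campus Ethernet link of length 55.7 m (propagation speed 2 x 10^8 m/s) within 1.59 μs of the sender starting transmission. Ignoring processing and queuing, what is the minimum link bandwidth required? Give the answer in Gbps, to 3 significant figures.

L = 3864 bits.
Propagation delay = 55.7 / 200000000 = 0.2785 μs.
Transmission budget = 1.59 − 0.2785 = 1.3115 μs.
R ≥ L / t_tx = 3864 bits / 1.3115e-06 s = 2.95 Gbps.

2.95 Gbps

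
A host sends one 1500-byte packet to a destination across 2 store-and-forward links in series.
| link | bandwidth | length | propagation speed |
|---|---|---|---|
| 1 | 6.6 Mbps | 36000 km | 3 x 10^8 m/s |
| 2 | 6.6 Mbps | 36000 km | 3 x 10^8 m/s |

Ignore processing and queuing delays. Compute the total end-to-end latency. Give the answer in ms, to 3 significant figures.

244 ms

L = 1500 × 8 = 12000 bits.
Transmission delay per hop = L/R = 12000/6600000 = 1.81818 ms; 2 hops → 3.63636 ms.
Propagation delays (d/s per hop): 120, 120 ms; sum = 240 ms.
End-to-end = 244 ms.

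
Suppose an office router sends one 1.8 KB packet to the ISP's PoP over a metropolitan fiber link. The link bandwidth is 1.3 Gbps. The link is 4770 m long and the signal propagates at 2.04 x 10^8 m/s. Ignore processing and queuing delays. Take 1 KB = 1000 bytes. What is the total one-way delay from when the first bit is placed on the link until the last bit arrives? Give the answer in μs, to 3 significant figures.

L = 14400 bits.
Transmission delay = L/R = 14400 / 1300000000 = 11.0769 μs.
Propagation delay = d/s = 4770 m / 204000000 m/s = 23.3824 μs.
Total = 34.5 μs.

34.5 μs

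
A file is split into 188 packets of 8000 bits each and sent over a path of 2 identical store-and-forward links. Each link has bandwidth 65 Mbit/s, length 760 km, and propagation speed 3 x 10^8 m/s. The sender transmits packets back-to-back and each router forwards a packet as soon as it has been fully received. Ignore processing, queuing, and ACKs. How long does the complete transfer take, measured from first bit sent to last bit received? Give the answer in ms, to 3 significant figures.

28.3 ms

Per-hop transmission t_tx = L/R = 8000/65000000 = 0.123077 ms.
Per-hop propagation t_prop = 760000/300000000 = 2.53333 ms.
Pipeline fill: first packet needs 2·t_tx to clear all hops; remaining 187 packets each add one t_tx.
Total = (2+188-1)·t_tx + 2·t_prop = 189·0.123077 + 2·2.53333 = 28.3 ms.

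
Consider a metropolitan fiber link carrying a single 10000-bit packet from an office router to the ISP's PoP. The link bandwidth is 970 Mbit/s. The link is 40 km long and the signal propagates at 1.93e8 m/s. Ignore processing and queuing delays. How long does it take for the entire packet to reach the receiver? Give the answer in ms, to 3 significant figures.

Transmission delay = L/R = 10000 / 970000000 = 0.0103093 ms.
Propagation delay = d/s = 40000 m / 193000000 m/s = 0.207254 ms.
Total = 0.218 ms.

0.218 ms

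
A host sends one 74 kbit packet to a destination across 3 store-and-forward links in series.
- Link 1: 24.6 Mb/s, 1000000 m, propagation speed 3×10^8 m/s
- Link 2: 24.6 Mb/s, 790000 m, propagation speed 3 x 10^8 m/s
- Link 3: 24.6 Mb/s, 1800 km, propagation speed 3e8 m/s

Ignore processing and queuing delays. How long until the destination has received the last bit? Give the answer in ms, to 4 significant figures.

L = 74000 bits.
Transmission delay per hop = L/R = 74000/24600000 = 3.00813 ms; 3 hops → 9.02439 ms.
Propagation delays (d/s per hop): 3.33333, 2.63333, 6 ms; sum = 11.9667 ms.
End-to-end = 20.99 ms.

20.99 ms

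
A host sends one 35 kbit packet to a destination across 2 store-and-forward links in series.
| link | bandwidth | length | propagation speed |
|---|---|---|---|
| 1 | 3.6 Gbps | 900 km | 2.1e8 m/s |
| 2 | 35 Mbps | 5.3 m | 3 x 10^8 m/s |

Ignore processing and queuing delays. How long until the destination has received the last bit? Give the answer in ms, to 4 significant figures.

L = 35000 bits.
Transmission delays (L/R per hop): 0.00972222, 1 ms; sum = 1.00972 ms.
Propagation delays (d/s per hop): 4.28571, 1.76667e-05 ms; sum = 4.28573 ms.
End-to-end = 5.295 ms.

5.295 ms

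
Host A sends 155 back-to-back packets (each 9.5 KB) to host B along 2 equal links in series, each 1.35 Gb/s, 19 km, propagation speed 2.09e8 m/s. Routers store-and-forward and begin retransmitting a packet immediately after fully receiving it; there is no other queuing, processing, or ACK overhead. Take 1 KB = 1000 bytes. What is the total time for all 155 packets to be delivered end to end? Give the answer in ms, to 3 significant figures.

Per-hop transmission t_tx = L/R = 76000/1350000000 = 0.0562963 ms.
Per-hop propagation t_prop = 19000/209000000 = 0.0909091 ms.
Pipeline fill: first packet needs 2·t_tx to clear all hops; remaining 154 packets each add one t_tx.
Total = (2+155-1)·t_tx + 2·t_prop = 156·0.0562963 + 2·0.0909091 = 8.96 ms.

8.96 ms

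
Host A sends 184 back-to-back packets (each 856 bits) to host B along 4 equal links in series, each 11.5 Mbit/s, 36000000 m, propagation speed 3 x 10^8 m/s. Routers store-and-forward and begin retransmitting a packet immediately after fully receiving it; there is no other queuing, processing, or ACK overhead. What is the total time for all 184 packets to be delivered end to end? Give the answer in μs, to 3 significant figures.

Per-hop transmission t_tx = L/R = 856/11500000 = 74.4348 μs.
Per-hop propagation t_prop = 36000000/300000000 = 120000 μs.
Pipeline fill: first packet needs 4·t_tx to clear all hops; remaining 183 packets each add one t_tx.
Total = (4+184-1)·t_tx + 4·t_prop = 187·74.4348 + 4·120000 = 494000 μs.

494000 μs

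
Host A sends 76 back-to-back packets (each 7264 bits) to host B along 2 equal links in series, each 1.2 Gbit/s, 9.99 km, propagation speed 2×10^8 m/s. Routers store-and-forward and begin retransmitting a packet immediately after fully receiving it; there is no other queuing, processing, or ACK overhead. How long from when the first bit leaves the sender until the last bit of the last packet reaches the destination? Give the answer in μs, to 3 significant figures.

566 μs

Per-hop transmission t_tx = L/R = 7264/1200000000 = 6.05333 μs.
Per-hop propagation t_prop = 9990/200000000 = 49.95 μs.
Pipeline fill: first packet needs 2·t_tx to clear all hops; remaining 75 packets each add one t_tx.
Total = (2+76-1)·t_tx + 2·t_prop = 77·6.05333 + 2·49.95 = 566 μs.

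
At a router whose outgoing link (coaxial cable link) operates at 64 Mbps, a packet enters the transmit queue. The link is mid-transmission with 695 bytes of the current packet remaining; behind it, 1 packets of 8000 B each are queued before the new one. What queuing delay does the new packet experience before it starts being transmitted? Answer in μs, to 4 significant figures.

1087 μs

Each queued packet: L/R = 64000/64000000 = 1000 μs.
1 queued → 1000 μs.
Plus remaining 5560 bits of current packet: 86.875 μs.
Queuing delay = 1087 μs.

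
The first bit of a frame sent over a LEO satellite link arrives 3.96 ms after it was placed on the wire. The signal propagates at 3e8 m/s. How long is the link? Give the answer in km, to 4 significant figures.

d = s × t_prop = 300000000 × 0.00396 = 1188 km.

1188 km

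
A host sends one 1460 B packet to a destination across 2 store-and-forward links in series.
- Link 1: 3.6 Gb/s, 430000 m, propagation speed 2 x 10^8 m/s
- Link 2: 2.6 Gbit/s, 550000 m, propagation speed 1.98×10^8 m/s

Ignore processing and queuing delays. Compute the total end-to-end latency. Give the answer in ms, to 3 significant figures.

4.94 ms

L = 1460 × 8 = 11680 bits.
Transmission delays (L/R per hop): 0.00324444, 0.00449231 ms; sum = 0.00773675 ms.
Propagation delays (d/s per hop): 2.15, 2.77778 ms; sum = 4.92778 ms.
End-to-end = 4.94 ms.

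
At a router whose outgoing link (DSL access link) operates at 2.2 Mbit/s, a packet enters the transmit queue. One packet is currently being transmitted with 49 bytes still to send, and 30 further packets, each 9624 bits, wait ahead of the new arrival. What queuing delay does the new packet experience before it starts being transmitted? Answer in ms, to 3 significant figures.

131 ms

Each queued packet: L/R = 9624/2200000 = 4.37455 ms.
30 queued → 131.236 ms.
Plus remaining 392 bits of current packet: 0.178182 ms.
Queuing delay = 131 ms.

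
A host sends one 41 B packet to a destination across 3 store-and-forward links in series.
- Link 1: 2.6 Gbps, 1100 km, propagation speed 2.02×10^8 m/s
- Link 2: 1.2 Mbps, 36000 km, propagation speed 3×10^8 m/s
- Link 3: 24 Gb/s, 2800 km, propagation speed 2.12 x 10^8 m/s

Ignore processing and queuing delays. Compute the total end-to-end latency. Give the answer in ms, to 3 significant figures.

139 ms

L = 41 × 8 = 328 bits.
Transmission delays (L/R per hop): 0.000126154, 0.273333, 1.36667e-05 ms; sum = 0.273473 ms.
Propagation delays (d/s per hop): 5.44554, 120, 13.2075 ms; sum = 138.653 ms.
End-to-end = 139 ms.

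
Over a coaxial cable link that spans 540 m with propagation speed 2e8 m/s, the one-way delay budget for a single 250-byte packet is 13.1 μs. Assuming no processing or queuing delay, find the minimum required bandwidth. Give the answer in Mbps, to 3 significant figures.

L = 2000 bits.
Propagation delay = 540 / 200000000 = 2.7 μs.
Transmission budget = 13.1 − 2.7 = 10.4 μs.
R ≥ L / t_tx = 2000 bits / 1.04e-05 s = 192 Mbps.

192 Mbps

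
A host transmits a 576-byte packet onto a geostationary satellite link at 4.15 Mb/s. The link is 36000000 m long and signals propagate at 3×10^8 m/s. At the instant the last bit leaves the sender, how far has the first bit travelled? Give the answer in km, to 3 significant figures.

t_tx = L/R = 4608/4.15e+06 = 0.00111036 s.
Distance = s × t_tx = 300000000 × 0.00111036 = 333 km.

333 km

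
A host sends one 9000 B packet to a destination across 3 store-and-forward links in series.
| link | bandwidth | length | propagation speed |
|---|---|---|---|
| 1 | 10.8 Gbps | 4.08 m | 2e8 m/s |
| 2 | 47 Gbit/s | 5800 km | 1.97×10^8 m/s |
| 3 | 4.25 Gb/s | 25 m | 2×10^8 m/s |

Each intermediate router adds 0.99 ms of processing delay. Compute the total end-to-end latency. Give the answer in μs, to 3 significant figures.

L = 9000 × 8 = 72000 bits.
Transmission delays (L/R per hop): 6.66667, 1.53191, 16.9412 μs; sum = 25.1398 μs.
Propagation delays (d/s per hop): 0.0204, 29441.6, 0.125 μs; sum = 29441.8 μs.
Processing at 2 router(s): 2 × 0.99 ms = 1980 μs.
End-to-end = 31400 μs.

31400 μs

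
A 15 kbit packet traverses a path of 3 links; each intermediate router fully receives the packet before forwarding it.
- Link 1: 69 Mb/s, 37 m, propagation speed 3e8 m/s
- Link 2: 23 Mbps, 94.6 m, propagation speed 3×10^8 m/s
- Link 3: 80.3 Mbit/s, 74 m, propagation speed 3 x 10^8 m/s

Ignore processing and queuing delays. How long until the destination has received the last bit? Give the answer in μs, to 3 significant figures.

L = 15000 bits.
Transmission delays (L/R per hop): 217.391, 652.174, 186.8 μs; sum = 1056.36 μs.
Propagation delays (d/s per hop): 0.123333, 0.315333, 0.246667 μs; sum = 0.685333 μs.
End-to-end = 1060 μs.

1060 μs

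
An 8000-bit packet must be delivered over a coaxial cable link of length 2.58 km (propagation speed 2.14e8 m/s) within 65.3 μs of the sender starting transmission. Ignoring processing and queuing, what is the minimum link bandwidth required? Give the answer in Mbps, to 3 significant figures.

Propagation delay = 2580 / 214000000 = 12.0561 μs.
Transmission budget = 65.3 − 12.0561 = 53.2439 μs.
R ≥ L / t_tx = 8000 bits / 5.32439e-05 s = 150 Mbps.

150 Mbps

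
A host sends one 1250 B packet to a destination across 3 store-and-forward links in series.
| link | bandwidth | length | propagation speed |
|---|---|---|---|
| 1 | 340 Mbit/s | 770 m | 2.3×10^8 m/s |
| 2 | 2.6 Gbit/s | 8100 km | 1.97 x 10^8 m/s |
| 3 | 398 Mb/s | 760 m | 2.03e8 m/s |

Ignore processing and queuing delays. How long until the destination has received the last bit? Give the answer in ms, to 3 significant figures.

41.2 ms

L = 1250 × 8 = 10000 bits.
Transmission delays (L/R per hop): 0.0294118, 0.00384615, 0.0251256 ms; sum = 0.0583835 ms.
Propagation delays (d/s per hop): 0.00334783, 41.1168, 0.00374384 ms; sum = 41.1238 ms.
End-to-end = 41.2 ms.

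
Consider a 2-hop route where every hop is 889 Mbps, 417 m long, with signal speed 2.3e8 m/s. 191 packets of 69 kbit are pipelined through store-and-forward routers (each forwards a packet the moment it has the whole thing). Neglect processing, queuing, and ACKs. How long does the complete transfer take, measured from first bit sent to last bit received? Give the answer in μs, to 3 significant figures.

14900 μs

Per-hop transmission t_tx = L/R = 69000/889000000 = 77.6153 μs.
Per-hop propagation t_prop = 417/2.3e+08 = 1.81304 μs.
Pipeline fill: first packet needs 2·t_tx to clear all hops; remaining 190 packets each add one t_tx.
Total = (2+191-1)·t_tx + 2·t_prop = 192·77.6153 + 2·1.81304 = 14900 μs.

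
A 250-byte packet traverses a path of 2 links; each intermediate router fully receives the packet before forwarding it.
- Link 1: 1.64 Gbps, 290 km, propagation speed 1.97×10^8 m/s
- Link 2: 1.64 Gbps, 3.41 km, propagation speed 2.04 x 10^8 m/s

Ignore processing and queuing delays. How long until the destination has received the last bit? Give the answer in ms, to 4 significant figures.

L = 250 × 8 = 2000 bits.
Transmission delay per hop = L/R = 2000/1640000000 = 0.00121951 ms; 2 hops → 0.00243902 ms.
Propagation delays (d/s per hop): 1.47208, 0.0167157 ms; sum = 1.4888 ms.
End-to-end = 1.491 ms.

1.491 ms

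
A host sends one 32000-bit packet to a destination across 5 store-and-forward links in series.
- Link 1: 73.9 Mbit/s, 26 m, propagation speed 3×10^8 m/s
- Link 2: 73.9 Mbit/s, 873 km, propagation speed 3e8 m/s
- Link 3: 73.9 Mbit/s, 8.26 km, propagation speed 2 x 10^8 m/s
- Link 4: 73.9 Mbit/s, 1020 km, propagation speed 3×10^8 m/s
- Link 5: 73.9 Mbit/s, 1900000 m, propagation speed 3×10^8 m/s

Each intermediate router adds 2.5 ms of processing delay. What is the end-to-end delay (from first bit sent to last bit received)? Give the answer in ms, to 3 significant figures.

Transmission delay per hop = L/R = 32000/73900000 = 0.433018 ms; 5 hops → 2.16509 ms.
Propagation delays (d/s per hop): 8.66667e-05, 2.91, 0.0413, 3.4, 6.33333 ms; sum = 12.6847 ms.
Processing at 4 router(s): 4 × 2.5 ms = 10 ms.
End-to-end = 24.8 ms.

24.8 ms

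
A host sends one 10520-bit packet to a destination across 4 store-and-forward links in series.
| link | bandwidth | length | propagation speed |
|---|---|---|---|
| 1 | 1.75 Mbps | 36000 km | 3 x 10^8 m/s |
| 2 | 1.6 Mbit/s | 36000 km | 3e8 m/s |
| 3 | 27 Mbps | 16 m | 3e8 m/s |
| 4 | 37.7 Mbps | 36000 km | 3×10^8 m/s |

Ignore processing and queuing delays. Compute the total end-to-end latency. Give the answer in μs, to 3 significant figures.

373000 μs

Transmission delays (L/R per hop): 6011.43, 6575, 389.63, 279.045 μs; sum = 13255.1 μs.
Propagation delays (d/s per hop): 120000, 120000, 0.0533333, 120000 μs; sum = 360000 μs.
End-to-end = 373000 μs.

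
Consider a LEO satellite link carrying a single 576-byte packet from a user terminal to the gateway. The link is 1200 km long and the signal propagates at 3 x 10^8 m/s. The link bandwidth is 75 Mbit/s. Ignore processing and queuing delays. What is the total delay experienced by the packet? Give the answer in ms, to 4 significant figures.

4.061 ms

L = 576 × 8 = 4608 bits.
Transmission delay = L/R = 4608 / 75000000 = 0.06144 ms.
Propagation delay = d/s = 1200000 m / 300000000 m/s = 4 ms.
Total = 4.061 ms.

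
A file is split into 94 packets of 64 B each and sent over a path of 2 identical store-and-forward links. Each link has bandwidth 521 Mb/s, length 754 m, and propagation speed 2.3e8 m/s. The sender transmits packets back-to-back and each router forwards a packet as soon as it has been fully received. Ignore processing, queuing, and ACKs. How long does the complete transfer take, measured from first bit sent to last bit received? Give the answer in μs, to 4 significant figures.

Per-hop transmission t_tx = L/R = 512/521000000 = 0.982726 μs.
Per-hop propagation t_prop = 754/2.3e+08 = 3.27826 μs.
Pipeline fill: first packet needs 2·t_tx to clear all hops; remaining 93 packets each add one t_tx.
Total = (2+94-1)·t_tx + 2·t_prop = 95·0.982726 + 2·3.27826 = 99.92 μs.

99.92 μs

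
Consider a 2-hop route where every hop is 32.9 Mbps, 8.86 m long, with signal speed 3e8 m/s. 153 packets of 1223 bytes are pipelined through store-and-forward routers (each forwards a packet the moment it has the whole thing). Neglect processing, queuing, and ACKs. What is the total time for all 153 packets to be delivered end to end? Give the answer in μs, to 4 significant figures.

45800 μs

Per-hop transmission t_tx = L/R = 9784/32900000 = 297.386 μs.
Per-hop propagation t_prop = 8.86/300000000 = 0.0295333 μs.
Pipeline fill: first packet needs 2·t_tx to clear all hops; remaining 152 packets each add one t_tx.
Total = (2+153-1)·t_tx + 2·t_prop = 154·297.386 + 2·0.0295333 = 45800 μs.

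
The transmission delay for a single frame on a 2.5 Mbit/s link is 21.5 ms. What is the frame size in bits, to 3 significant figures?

53800 bits

L = R × t_tx = 2500000 b/s × 0.0215 s = 53750 bits.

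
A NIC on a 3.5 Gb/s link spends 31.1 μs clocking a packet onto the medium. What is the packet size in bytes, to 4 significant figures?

L = R × t_tx = 3500000000 b/s × 3.11e-05 s = 108850 bits.
In bytes: 108850 / 8 = 13610 bytes.

13610 bytes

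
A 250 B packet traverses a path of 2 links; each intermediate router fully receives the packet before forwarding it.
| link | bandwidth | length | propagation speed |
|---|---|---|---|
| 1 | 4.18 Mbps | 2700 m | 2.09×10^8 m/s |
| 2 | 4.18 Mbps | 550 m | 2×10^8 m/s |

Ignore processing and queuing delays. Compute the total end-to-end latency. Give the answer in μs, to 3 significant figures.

L = 250 × 8 = 2000 bits.
Transmission delay per hop = L/R = 2000/4.18e+06 = 478.469 μs; 2 hops → 956.938 μs.
Propagation delays (d/s per hop): 12.9187, 2.75 μs; sum = 15.6687 μs.
End-to-end = 973 μs.

973 μs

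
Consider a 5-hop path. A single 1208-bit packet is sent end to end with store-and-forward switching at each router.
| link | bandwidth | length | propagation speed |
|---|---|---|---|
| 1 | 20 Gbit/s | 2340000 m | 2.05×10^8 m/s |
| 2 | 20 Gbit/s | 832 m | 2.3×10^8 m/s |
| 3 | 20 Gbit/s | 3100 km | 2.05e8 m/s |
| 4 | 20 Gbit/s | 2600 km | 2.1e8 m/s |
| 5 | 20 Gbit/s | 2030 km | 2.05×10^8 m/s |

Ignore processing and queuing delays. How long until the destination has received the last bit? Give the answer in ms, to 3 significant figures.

48.8 ms

Transmission delay per hop = L/R = 1208/20000000000 = 6.04e-05 ms; 5 hops → 0.000302 ms.
Propagation delays (d/s per hop): 11.4146, 0.00361739, 15.122, 12.381, 9.90244 ms; sum = 48.8236 ms.
End-to-end = 48.8 ms.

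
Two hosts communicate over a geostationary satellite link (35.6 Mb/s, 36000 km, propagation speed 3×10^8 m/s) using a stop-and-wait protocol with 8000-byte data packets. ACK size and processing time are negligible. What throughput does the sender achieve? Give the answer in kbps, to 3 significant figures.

265 kbps

t_tx = L/R = 64000/35600000 = 0.00179775 s.
t_prop = 36000000/300000000 = 0.12 s; RTT = 0.24 s.
Cycle = t_tx + RTT = 0.241798 s.
Throughput = L / cycle = 64000 / 0.241798 = 265 kbps.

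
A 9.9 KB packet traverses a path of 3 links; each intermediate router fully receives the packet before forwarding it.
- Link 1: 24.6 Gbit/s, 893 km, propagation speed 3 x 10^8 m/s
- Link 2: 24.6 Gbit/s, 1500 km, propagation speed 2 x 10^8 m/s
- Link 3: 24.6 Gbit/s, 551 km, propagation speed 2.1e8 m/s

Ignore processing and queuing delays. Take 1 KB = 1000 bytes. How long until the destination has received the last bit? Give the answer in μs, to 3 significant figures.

L = 79200 bits.
Transmission delay per hop = L/R = 79200/24600000000 = 3.21951 μs; 3 hops → 9.65854 μs.
Propagation delays (d/s per hop): 2976.67, 7500, 2623.81 μs; sum = 13100.5 μs.
End-to-end = 13100 μs.

13100 μs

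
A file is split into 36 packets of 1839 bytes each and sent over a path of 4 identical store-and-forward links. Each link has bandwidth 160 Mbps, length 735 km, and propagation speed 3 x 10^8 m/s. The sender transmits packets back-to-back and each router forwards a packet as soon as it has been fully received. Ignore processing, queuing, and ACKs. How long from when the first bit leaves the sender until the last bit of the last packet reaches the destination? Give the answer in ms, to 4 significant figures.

13.39 ms

Per-hop transmission t_tx = L/R = 14712/160000000 = 0.09195 ms.
Per-hop propagation t_prop = 735000/300000000 = 2.45 ms.
Pipeline fill: first packet needs 4·t_tx to clear all hops; remaining 35 packets each add one t_tx.
Total = (4+36-1)·t_tx + 4·t_prop = 39·0.09195 + 4·2.45 = 13.39 ms.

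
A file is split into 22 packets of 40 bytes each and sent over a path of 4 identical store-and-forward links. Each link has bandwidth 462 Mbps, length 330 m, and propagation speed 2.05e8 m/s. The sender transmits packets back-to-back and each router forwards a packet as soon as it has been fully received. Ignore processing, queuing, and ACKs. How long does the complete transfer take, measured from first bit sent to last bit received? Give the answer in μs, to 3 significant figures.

Per-hop transmission t_tx = L/R = 320/462000000 = 0.692641 μs.
Per-hop propagation t_prop = 330/2.05e+08 = 1.60976 μs.
Pipeline fill: first packet needs 4·t_tx to clear all hops; remaining 21 packets each add one t_tx.
Total = (4+22-1)·t_tx + 4·t_prop = 25·0.692641 + 4·1.60976 = 23.8 μs.

23.8 μs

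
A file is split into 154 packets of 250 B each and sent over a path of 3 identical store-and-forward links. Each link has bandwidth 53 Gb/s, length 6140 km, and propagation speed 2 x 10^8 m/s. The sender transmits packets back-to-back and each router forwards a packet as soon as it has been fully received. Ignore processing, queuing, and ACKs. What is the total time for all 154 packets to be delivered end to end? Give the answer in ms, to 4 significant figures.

Per-hop transmission t_tx = L/R = 2000/53000000000 = 3.77358e-05 ms.
Per-hop propagation t_prop = 6140000/200000000 = 30.7 ms.
Pipeline fill: first packet needs 3·t_tx to clear all hops; remaining 153 packets each add one t_tx.
Total = (3+154-1)·t_tx + 3·t_prop = 156·3.77358e-05 + 3·30.7 = 92.11 ms.

92.11 ms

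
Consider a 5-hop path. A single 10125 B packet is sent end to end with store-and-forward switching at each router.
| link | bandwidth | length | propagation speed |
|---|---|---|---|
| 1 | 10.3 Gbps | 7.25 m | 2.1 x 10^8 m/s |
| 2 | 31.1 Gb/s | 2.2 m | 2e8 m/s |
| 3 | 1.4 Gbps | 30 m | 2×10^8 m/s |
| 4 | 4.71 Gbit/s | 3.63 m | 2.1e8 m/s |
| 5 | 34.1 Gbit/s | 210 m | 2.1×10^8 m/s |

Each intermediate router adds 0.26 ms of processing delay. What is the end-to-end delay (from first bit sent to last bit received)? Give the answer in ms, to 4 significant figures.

L = 10125 × 8 = 81000 bits.
Transmission delays (L/R per hop): 0.00786408, 0.0026045, 0.0578571, 0.0171975, 0.00237537 ms; sum = 0.0878985 ms.
Propagation delays (d/s per hop): 3.45238e-05, 1.1e-05, 0.00015, 1.72857e-05, 0.001 ms; sum = 0.00121281 ms.
Processing at 4 router(s): 4 × 0.26 ms = 1.04 ms.
End-to-end = 1.129 ms.

1.129 ms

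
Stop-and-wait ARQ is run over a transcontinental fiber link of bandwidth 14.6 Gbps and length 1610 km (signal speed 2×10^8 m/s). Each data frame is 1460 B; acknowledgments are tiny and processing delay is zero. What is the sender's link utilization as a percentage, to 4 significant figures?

t_tx = L/R = 11680/14600000000 = 8e-07 s.
t_prop = 1610000/200000000 = 0.00805 s; RTT = 0.0161 s.
Cycle = t_tx + RTT = 0.0161008 s.
Utilization = t_tx / cycle = 8e-07/0.0161008 = 0.004969 %.

0.004969 %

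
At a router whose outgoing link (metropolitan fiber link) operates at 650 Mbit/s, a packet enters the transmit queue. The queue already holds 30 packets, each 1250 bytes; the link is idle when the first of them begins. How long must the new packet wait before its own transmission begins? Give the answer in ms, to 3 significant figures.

Each queued packet: L/R = 10000/650000000 = 0.0153846 ms.
30 queued → 0.461538 ms.
Queuing delay = 0.462 ms.

0.462 ms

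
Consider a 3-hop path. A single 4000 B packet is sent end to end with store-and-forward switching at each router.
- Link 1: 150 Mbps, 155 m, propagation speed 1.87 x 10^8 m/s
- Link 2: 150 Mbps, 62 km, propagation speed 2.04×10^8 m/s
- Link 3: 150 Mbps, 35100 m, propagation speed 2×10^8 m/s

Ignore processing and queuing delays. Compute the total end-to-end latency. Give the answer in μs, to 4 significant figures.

L = 4000 × 8 = 32000 bits.
Transmission delay per hop = L/R = 32000/150000000 = 213.333 μs; 3 hops → 640 μs.
Propagation delays (d/s per hop): 0.828877, 303.922, 175.5 μs; sum = 480.25 μs.
End-to-end = 1120 μs.

1120 μs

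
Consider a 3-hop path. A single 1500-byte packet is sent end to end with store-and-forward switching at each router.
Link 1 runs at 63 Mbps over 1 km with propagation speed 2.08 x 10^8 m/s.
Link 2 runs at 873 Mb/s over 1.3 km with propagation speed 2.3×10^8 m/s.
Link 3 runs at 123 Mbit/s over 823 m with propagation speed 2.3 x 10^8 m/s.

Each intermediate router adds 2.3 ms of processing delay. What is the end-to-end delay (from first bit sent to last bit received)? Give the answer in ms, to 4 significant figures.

L = 1500 × 8 = 12000 bits.
Transmission delays (L/R per hop): 0.190476, 0.0137457, 0.097561 ms; sum = 0.301783 ms.
Propagation delays (d/s per hop): 0.00480769, 0.00565217, 0.00357826 ms; sum = 0.0140381 ms.
Processing at 2 router(s): 2 × 2.3 ms = 4.6 ms.
End-to-end = 4.916 ms.

4.916 ms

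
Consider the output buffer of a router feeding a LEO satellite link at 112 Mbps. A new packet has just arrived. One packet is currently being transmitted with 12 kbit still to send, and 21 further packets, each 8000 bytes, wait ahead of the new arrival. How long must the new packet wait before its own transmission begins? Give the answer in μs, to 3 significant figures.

Each queued packet: L/R = 64000/112000000 = 571.429 μs.
21 queued → 12000 μs.
Plus remaining 12000 bits of current packet: 107.143 μs.
Queuing delay = 12100 μs.

12100 μs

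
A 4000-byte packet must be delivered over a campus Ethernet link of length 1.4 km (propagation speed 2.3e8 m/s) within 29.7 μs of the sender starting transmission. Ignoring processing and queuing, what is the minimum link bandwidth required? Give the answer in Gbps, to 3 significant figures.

L = 32000 bits.
Propagation delay = 1400 / 2.3e+08 = 6.08696 μs.
Transmission budget = 29.7 − 6.08696 = 23.613 μs.
R ≥ L / t_tx = 32000 bits / 2.3613e-05 s = 1.36 Gbps.

1.36 Gbps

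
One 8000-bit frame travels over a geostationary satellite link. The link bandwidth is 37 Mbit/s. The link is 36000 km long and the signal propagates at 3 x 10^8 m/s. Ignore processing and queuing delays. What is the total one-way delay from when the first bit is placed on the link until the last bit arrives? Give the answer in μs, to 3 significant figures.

Transmission delay = L/R = 8000 / 37000000 = 216.216 μs.
Propagation delay = d/s = 36000000 m / 300000000 m/s = 120000 μs.
Total = 120000 μs.

120000 μs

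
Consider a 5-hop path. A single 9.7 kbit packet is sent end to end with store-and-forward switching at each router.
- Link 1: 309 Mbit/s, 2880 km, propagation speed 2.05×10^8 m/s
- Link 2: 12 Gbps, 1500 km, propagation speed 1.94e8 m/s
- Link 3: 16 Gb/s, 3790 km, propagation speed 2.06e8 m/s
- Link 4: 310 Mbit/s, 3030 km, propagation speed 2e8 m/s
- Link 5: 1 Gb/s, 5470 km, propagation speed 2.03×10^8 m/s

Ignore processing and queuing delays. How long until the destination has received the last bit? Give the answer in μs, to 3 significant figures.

L = 9700 bits.
Transmission delays (L/R per hop): 31.3916, 0.808333, 0.60625, 31.2903, 9.7 μs; sum = 73.7965 μs.
Propagation delays (d/s per hop): 14048.8, 7731.96, 18398.1, 15150, 26945.8 μs; sum = 82274.6 μs.
End-to-end = 82300 μs.

82300 μs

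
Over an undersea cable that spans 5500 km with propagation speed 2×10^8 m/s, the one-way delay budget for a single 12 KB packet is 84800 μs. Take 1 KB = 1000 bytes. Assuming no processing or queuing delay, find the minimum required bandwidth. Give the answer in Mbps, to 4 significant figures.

L = 96000 bits.
Propagation delay = 5500000 / 200000000 = 27500 μs.
Transmission budget = 84800 − 27500 = 57300 μs.
R ≥ L / t_tx = 96000 bits / 0.0573 s = 1.675 Mbps.

1.675 Mbps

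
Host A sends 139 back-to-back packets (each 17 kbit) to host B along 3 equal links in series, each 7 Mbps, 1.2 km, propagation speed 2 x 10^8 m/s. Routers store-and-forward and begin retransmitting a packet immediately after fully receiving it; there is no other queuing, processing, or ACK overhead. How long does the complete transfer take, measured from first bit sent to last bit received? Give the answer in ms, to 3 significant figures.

Per-hop transmission t_tx = L/R = 17000/7000000 = 2.42857 ms.
Per-hop propagation t_prop = 1200/200000000 = 0.006 ms.
Pipeline fill: first packet needs 3·t_tx to clear all hops; remaining 138 packets each add one t_tx.
Total = (3+139-1)·t_tx + 3·t_prop = 141·2.42857 + 3·0.006 = 342 ms.

342 ms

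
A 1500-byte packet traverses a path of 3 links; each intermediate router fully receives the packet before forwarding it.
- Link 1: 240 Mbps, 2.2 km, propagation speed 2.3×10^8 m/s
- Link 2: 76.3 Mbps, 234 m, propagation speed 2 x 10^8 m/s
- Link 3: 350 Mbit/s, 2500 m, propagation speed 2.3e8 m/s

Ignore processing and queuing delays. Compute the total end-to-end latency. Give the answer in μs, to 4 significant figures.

L = 1500 × 8 = 12000 bits.
Transmission delays (L/R per hop): 50, 157.274, 34.2857 μs; sum = 241.56 μs.
Propagation delays (d/s per hop): 9.56522, 1.17, 10.8696 μs; sum = 21.6048 μs.
End-to-end = 263.2 μs.

263.2 μs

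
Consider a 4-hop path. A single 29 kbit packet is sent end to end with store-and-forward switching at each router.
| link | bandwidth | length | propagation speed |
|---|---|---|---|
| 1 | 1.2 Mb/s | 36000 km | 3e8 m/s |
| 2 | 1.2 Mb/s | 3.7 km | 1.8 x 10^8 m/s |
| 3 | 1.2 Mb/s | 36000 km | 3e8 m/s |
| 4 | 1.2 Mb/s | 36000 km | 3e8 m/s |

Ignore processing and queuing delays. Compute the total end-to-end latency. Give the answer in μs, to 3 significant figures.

457000 μs

L = 29000 bits.
Transmission delay per hop = L/R = 29000/1200000 = 24166.7 μs; 4 hops → 96666.7 μs.
Propagation delays (d/s per hop): 120000, 20.5556, 120000, 120000 μs; sum = 360021 μs.
End-to-end = 457000 μs.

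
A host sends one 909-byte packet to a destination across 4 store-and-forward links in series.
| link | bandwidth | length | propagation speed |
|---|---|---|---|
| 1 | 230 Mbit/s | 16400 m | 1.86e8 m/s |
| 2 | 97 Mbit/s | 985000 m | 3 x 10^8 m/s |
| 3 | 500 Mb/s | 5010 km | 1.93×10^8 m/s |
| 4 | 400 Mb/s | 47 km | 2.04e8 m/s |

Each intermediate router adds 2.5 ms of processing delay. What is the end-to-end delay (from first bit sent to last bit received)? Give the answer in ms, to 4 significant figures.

37.20 ms

L = 909 × 8 = 7272 bits.
Transmission delays (L/R per hop): 0.0316174, 0.0749691, 0.014544, 0.01818 ms; sum = 0.13931 ms.
Propagation delays (d/s per hop): 0.088172, 3.28333, 25.9585, 0.230392 ms; sum = 29.5604 ms.
Processing at 3 router(s): 3 × 2.5 ms = 7.5 ms.
End-to-end = 37.20 ms.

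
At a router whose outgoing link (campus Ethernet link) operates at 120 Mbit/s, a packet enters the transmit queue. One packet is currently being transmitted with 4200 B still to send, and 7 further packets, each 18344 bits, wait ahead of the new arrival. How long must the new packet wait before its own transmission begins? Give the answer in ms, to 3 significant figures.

1.35 ms

Each queued packet: L/R = 18344/120000000 = 0.152867 ms.
7 queued → 1.07007 ms.
Plus remaining 33600 bits of current packet: 0.28 ms.
Queuing delay = 1.35 ms.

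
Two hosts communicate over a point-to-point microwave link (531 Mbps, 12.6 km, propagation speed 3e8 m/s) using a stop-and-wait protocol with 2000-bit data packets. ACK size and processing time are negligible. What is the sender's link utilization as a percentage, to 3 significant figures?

t_tx = L/R = 2000/531000000 = 3.76648e-06 s.
t_prop = 12600/300000000 = 4.2e-05 s; RTT = 8.4e-05 s.
Cycle = t_tx + RTT = 8.77665e-05 s.
Utilization = t_tx / cycle = 3.76648e-06/8.77665e-05 = 4.29 %.

4.29 %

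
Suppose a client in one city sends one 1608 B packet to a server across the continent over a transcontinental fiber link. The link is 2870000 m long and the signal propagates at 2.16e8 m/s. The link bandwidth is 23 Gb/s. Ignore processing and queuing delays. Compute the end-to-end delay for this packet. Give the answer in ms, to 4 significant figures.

L = 1608 × 8 = 12864 bits.
Transmission delay = L/R = 12864 / 23000000000 = 0.000559304 ms.
Propagation delay = d/s = 2870000 m / 216000000 m/s = 13.287 ms.
Total = 13.29 ms.

13.29 ms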